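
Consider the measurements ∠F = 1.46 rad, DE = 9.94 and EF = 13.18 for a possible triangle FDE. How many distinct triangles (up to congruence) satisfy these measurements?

0

EF·sin F = 13.18·sin(1.46 rad) ≈ 13.1.
Since DE = 9.94 < 13.1 = EF sin F, no triangle exists.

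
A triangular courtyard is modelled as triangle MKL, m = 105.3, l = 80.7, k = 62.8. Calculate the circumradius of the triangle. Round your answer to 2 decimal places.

By the law of cosines, cos M = (k² + l² − m²) / (2·k·l) ≈ -0.06233, so ∠M ≈ 93.57°.
Circumradius = m/(2 sin M) ≈ 52.753.

52.75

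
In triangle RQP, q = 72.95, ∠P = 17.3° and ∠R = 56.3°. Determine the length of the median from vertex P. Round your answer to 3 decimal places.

m_P ≈ 67.337

The third angle is ∠Q = 180° − ∠P − ∠R = 106.40°.
Law of sines: r = q·sin R/sin Q ≈ 63.265.
Law of sines: p = q·sin P/sin Q ≈ 22.614.
Median from P: ½√(2·r² + 2·q² − p²) ≈ 67.337.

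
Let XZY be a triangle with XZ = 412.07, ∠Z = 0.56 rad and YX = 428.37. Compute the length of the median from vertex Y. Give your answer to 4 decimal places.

Law of sines: sin Y = XZ·sin Z/YX ≈ 0.51097.
Since YX ≥ XZ, only the acute value applies: ∠Y ≈ 0.536 rad.
Then ∠X = π − ∠Z − ∠Y ≈ 2.045 rad.
Law of sines gives ZY = YX·sin X/sin Z ≈ 717.35.
Median from Y: ½√(2·ZY² + 2·YX² − XZ²) ≈ 553.71.

553.7130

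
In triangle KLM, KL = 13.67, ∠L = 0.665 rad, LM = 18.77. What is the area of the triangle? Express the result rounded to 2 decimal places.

area ≈ 79.16

Area = ½·KL·LM·sin L ≈ 79.164.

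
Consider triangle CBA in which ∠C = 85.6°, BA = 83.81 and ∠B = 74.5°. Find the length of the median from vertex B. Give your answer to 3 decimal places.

The third angle is ∠A = 180° − ∠C − ∠B = 19.90°.
Law of sines: AC = BA·sin B/sin C ≈ 81.001.
Law of sines: CB = BA·sin A/sin C ≈ 28.612.
Median from B: ½√(2·CB² + 2·BA² − AC²) ≈ 47.761.

m_B ≈ 47.761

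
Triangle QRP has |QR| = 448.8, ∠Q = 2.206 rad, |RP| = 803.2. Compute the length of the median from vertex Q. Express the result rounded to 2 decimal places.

m_Q ≈ 202.89

Law of sines: sin P = |QR|·sin Q/|RP| ≈ 0.44978.
Since |RP| ≥ |QR|, only the acute value applies: ∠P ≈ 0.467 rad.
Then ∠R = π − ∠Q − ∠P ≈ 0.469 rad.
Law of sines gives |PQ| = |RP|·sin R/sin Q ≈ 451.08.
Median from Q: ½√(2·|PQ|² + 2·|QR|² − |RP|²) ≈ 202.89.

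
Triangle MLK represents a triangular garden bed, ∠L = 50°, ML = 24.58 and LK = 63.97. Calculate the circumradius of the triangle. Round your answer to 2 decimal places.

R ≈ 33.76

By the law of cosines, KM² = ML² + LK² − 2·ML·LK·cos L = 2674.9, so KM ≈ 51.72.
Area = ½·ML·LK·sin L ≈ 602.26.
Circumradius = KM/(2 sin L) ≈ 33.758.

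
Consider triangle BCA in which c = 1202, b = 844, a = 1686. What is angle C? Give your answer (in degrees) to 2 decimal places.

By the law of cosines, cos C = (a² + b² − c²) / (2·a·b) ≈ 0.74144, so ∠C ≈ 42.15°.

∠C ≈ 42.15°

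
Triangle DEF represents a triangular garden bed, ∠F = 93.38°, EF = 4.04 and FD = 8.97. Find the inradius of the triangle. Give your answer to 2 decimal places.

By the law of cosines, DE² = EF² + FD² − 2·EF·FD·cos F = 101.06, so DE ≈ 10.053.
Area = ½·EF·FD·sin F ≈ 18.088.
Semiperimeter s = (4.04+8.97+10.053)/2 = 11.531.
Inradius = area/s = 18.088/11.531 ≈ 1.5686.

1.57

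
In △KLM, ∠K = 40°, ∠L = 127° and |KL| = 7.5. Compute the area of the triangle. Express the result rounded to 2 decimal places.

The third angle is ∠M = 180° − ∠K − ∠L = 13.00°.
Law of sines: |LM| = |KL|·sin K/sin M ≈ 21.431.
Law of sines: |MK| = |KL|·sin L/sin M ≈ 26.627.
Area = ½·|KL|·|LM|·sin L ≈ 64.183.

area ≈ 64.18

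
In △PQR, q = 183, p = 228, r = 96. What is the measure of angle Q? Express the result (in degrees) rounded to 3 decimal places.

By the law of cosines, cos Q = (r² + p² − q²) / (2·r·p) ≈ 0.63302, so ∠Q ≈ 50.73°.

∠Q ≈ 50.727°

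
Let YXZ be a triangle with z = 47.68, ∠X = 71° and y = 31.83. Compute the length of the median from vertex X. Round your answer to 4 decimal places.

32.6907

By the law of cosines, x² = z² + y² − 2·z·y·cos X = 2298.3, so x ≈ 47.941.
Median from X: ½√(2·z² + 2·y² − x²) ≈ 32.691.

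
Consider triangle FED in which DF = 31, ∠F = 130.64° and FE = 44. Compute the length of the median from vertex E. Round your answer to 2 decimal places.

55.36

By the law of cosines, ED² = DF² + FE² − 2·DF·FE·cos F = 4673.8, so ED ≈ 68.365.
Median from E: ½√(2·FE² + 2·ED² − DF²) ≈ 55.359.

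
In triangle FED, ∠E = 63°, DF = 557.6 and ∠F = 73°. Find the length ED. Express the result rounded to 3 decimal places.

The third angle is ∠D = 180° − ∠F − ∠E = 44.00°.
Law of sines: ED = DF·sin F/sin E ≈ 598.46.

598.464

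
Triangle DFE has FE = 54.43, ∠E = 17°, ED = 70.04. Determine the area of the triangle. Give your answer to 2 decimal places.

Area = ½·FE·ED·sin E ≈ 557.3.

557.30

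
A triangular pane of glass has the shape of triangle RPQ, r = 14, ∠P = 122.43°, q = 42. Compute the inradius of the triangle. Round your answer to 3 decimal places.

By the law of cosines, p² = q² + r² − 2·q·r·cos P = 2590.7, so p ≈ 50.898.
Area = ½·q·r·sin P ≈ 248.15.
Semiperimeter s = (14+50.898+42)/2 = 53.449.
Inradius = area/s = 248.15/53.449 ≈ 4.6427.

4.643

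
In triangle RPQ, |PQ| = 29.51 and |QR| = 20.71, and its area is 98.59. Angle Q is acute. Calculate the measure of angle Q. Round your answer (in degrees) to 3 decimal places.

18.822

From area = ½·|PQ|·|QR|·sin Q, we get sin Q = 2·area/(|PQ|·|QR|) ≈ 0.32264.
Taking the acute solution, ∠Q ≈ 18.82°.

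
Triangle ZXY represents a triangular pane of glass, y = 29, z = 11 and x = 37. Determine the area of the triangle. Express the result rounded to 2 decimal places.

Semiperimeter s = (11 + 37 + 29)/2 = 38.5.
Heron's formula: area = √(38.5·27.5·1.5·9.5) ≈ 122.83.

area ≈ 122.83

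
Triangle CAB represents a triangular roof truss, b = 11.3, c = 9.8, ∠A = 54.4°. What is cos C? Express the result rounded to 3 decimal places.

0.575

By the law of cosines, a² = b² + c² − 2·b·c·cos A = 94.801, so a ≈ 9.7366.
Law of cosines again: cos C = (a² + b² − c²)/(2·a·b) ≈ 0.57466, so ∠C ≈ 54.92°.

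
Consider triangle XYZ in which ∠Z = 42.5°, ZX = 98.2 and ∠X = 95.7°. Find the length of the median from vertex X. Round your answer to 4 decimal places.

66.3491

The third angle is ∠Y = 180° − ∠Z − ∠X = 41.80°.
Law of sines: YZ = ZX·sin X/sin Y ≈ 146.6.
Law of sines: XY = ZX·sin Z/sin Y ≈ 99.534.
Median from X: ½√(2·ZX² + 2·XY² − YZ²) ≈ 66.349.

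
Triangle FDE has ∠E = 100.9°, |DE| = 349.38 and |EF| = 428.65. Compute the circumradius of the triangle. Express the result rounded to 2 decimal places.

By the law of cosines, |FD|² = |DE|² + |EF|² − 2·|DE|·|EF|·cos E = 3.6245e+05, so |FD| ≈ 602.03.
Area = ½·|DE|·|EF|·sin E ≈ 73530.
Circumradius = |FD|/(2 sin E) ≈ 306.55.

306.55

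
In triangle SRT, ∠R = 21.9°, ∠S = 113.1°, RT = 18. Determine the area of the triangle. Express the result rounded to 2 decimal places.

area ≈ 46.45

The third angle is ∠T = 180° − ∠S − ∠R = 45.00°.
Law of sines: TS = RT·sin R/sin S ≈ 7.299.
Law of sines: SR = RT·sin T/sin S ≈ 13.837.
Area = ½·RT·TS·sin T ≈ 46.451.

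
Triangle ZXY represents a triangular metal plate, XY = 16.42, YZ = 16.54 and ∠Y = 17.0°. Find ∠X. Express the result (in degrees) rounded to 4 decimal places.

By the law of cosines, ZX² = XY² + YZ² − 2·XY·YZ·cos Y = 23.749, so ZX ≈ 4.8732.
Law of cosines again: cos X = (ZX² + XY² − YZ²)/(2·ZX·XY) ≈ 0.12368, so ∠X ≈ 82.90°.

∠X ≈ 82.8955°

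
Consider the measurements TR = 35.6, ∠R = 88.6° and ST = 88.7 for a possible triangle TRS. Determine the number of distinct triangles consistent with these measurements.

TR·sin R = 35.6·sin(88.6°) ≈ 35.59.
Since ST ≥ TR, exactly one triangle exists.

1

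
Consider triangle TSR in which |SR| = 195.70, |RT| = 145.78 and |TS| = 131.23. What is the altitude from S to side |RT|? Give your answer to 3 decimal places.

Semiperimeter s = (195.7 + 145.78 + 131.23)/2 = 236.36.
Heron's formula: area = √(236.36·40.655·90.575·105.13) ≈ 9565.3.
The altitude from S has length 2·area/|RT| ≈ 131.23.

131.229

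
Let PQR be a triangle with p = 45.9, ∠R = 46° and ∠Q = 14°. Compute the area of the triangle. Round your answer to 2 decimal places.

The third angle is ∠P = 180° − ∠Q − ∠R = 120.00°.
Law of sines: q = p·sin Q/sin P ≈ 12.822.
Law of sines: r = p·sin R/sin P ≈ 38.126.
Area = ½·p·q·sin R ≈ 211.68.

area ≈ 211.68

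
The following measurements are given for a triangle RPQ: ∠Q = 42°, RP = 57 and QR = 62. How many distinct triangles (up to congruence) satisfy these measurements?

QR·sin Q = 62·sin(42°) ≈ 41.49.
Since QR sin Q < RP < QR (41.49 < 57 < 62), two triangles exist.

2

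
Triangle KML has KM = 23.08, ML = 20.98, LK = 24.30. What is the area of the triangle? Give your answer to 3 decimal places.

222.440

Semiperimeter s = (20.98 + 24.3 + 23.08)/2 = 34.18.
Heron's formula: area = √(34.18·13.2·9.88·11.1) ≈ 222.44.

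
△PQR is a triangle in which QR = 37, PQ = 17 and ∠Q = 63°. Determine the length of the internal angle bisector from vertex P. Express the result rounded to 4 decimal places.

15.9108

By the law of cosines, RP² = PQ² + QR² − 2·PQ·QR·cos Q = 1086.9, so RP ≈ 32.968.
Law of cosines again: cos P = (RP² + PQ² − QR²)/(2·RP·PQ) ≈ 0.00614, so ∠P ≈ 89.65°.
The bisector from P has length 2·RP·PQ·cos(∠P/2)/(RP+PQ) ≈ 15.911.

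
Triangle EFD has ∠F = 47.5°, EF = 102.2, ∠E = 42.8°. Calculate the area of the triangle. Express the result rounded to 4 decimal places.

The third angle is ∠D = 180° − ∠E − ∠F = 89.70°.
Law of sines: FD = EF·sin E/sin D ≈ 69.44.
Law of sines: DE = EF·sin F/sin D ≈ 75.351.
Area = ½·EF·FD·sin F ≈ 2616.1.

area ≈ 2616.1376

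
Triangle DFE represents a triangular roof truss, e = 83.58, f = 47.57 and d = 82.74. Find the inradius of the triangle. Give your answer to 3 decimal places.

r ≈ 17.720

Semiperimeter s = (82.74 + 47.57 + 83.58)/2 = 106.94.
Heron's formula: area = √(106.94·24.205·59.375·23.365) ≈ 1895.
Inradius = area/s = 1895/106.94 ≈ 17.72.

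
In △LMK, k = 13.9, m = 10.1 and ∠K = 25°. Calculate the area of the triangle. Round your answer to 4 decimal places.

area ≈ 47.7684

Law of sines: sin M = m·sin K/k ≈ 0.30708.
Since k ≥ m, only the acute value applies: ∠M ≈ 17.88°.
Then ∠L = 180° − ∠K − ∠M ≈ 137.12°.
Law of sines gives l = k·sin L/sin K ≈ 22.382.
Area = ½·k·m·sin L ≈ 47.768.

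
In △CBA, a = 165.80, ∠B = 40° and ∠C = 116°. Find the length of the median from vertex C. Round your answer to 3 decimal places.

The third angle is ∠A = 180° − ∠C − ∠B = 24.00°.
Law of sines: c = a·sin C/sin A ≈ 366.38.
Law of sines: b = a·sin B/sin A ≈ 262.02.
Median from C: ½√(2·b² + 2·a² − c²) ≈ 120.47.

m_C ≈ 120.475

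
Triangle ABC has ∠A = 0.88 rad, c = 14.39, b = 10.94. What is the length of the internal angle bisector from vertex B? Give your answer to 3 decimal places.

By the law of cosines, a² = b² + c² − 2·b·c·cos A = 126.15, so a ≈ 11.232.
Law of cosines again: cos B = (c² + a² − b²)/(2·c·a) ≈ 0.66060, so ∠B ≈ 0.849 rad.
The bisector from B has length 2·c·a·cos(∠B/2)/(c+a) ≈ 11.496.

11.496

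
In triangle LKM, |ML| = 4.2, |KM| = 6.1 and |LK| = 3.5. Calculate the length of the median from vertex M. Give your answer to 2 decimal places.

m_M ≈ 4.94

Median from M: ½√(2·|KM|² + 2·|ML|² − |LK|²) ≈ 4.9358.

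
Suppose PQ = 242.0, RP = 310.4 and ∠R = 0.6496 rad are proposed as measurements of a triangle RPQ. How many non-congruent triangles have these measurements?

2

RP·sin R = 310.4·sin(0.6496 rad) ≈ 187.8.
Since RP sin R < PQ < RP (187.8 < 242.0 < 310.4), two triangles exist.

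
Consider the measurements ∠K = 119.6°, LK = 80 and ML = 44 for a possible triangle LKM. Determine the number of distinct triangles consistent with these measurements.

LK·sin K = 80·sin(119.6°) ≈ 69.56.
Since ∠K is not acute, a triangle exists only if ML > LK; here ML ≤ LK, so there is no triangle.

0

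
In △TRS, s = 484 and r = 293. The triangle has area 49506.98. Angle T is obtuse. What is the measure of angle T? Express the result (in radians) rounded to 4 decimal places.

∠T ≈ 2.3687 rad

From area = ½·r·s·sin T, we get sin T = 2·area/(r·s) ≈ 0.69821.
Taking the obtuse solution, ∠T ≈ 2.369 rad.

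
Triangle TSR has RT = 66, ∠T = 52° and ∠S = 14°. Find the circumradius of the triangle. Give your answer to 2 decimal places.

136.41

The third angle is ∠R = 180° − ∠T − ∠S = 114.00°.
Law of sines: SR = RT·sin T/sin S ≈ 214.98.
Law of sines: TS = RT·sin R/sin S ≈ 249.23.
Circumradius = RT/(2 sin S) ≈ 136.41.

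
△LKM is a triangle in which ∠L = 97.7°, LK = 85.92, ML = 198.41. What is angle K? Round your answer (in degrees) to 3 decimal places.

By the law of cosines, KM² = ML² + LK² − 2·ML·LK·cos L = 51317, so KM ≈ 226.53.
Law of cosines again: cos K = (LK² + KM² − ML²)/(2·LK·KM) ≈ 0.49664, so ∠K ≈ 60.22°.

∠K ≈ 60.222°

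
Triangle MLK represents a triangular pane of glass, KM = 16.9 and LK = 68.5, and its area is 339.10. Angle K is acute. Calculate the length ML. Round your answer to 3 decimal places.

55.691

From area = ½·LK·KM·sin K, we get sin K = 2·area/(LK·KM) ≈ 0.58584.
Taking the acute solution, ∠K ≈ 35.86°.
Law of cosines then gives ML ≈ 55.691.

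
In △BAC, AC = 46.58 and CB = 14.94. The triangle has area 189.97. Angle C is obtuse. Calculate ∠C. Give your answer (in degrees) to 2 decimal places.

From area = ½·AC·CB·sin C, we get sin C = 2·area/(AC·CB) ≈ 0.54597.
Taking the obtuse solution, ∠C ≈ 146.91°.

146.91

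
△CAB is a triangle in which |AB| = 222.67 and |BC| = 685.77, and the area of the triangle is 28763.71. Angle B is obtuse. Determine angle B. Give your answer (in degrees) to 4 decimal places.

From area = ½·|AB|·|BC|·sin B, we get sin B = 2·area/(|AB|·|BC|) ≈ 0.37673.
Taking the obtuse solution, ∠B ≈ 157.87°.

∠B ≈ 157.8685°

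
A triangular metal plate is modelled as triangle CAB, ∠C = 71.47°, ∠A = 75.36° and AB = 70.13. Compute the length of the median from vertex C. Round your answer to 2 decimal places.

46.37

The third angle is ∠B = 180° − ∠C − ∠A = 33.17°.
Law of sines: BC = AB·sin A/sin C ≈ 71.563.
Law of sines: CA = AB·sin B/sin C ≈ 40.468.
Median from C: ½√(2·BC² + 2·CA² − AB²) ≈ 46.367.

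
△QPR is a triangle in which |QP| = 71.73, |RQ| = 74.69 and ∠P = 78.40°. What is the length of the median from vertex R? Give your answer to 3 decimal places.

Law of sines: sin R = |QP|·sin P/|RQ| ≈ 0.94075.
Since |RQ| ≥ |QP|, only the acute value applies: ∠R ≈ 70.18°.
Then ∠Q = 180° − ∠P − ∠R ≈ 31.42°.
Law of sines gives |PR| = |RQ|·sin Q/sin P ≈ 39.75.
Median from R: ½√(2·|PR|² + 2·|RQ|² − |QP|²) ≈ 47.886.

m_R ≈ 47.886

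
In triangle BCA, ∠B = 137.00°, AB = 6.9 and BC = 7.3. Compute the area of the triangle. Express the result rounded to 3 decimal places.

Area = ½·AB·BC·sin B ≈ 17.176.

17.176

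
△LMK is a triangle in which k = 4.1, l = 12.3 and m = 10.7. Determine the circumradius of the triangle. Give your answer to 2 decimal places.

6.32

By the law of cosines, cos L = (m² + k² − l²) / (2·m·k) ≈ -0.22783, so ∠L ≈ 103.17°.
Circumradius = l/(2 sin L) ≈ 6.3161.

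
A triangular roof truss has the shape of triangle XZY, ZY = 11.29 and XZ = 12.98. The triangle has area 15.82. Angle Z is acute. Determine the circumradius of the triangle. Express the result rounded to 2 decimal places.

R ≈ 7.24

From area = ½·XZ·ZY·sin Z, we get sin Z = 2·area/(XZ·ZY) ≈ 0.21591.
Taking the acute solution, ∠Z ≈ 12.47°.
Law of cosines then gives YX ≈ 3.1255.
Circumradius = YX/(2 sin Z) ≈ 7.2381.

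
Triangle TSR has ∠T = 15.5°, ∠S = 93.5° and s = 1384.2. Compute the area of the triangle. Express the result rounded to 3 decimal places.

The third angle is ∠R = 180° − ∠T − ∠S = 71.00°.
Law of sines: t = s·sin T/sin S ≈ 370.6.
Law of sines: r = s·sin R/sin S ≈ 1311.2.
Area = ½·s·t·sin R ≈ 2.4252e+05.

area ≈ 242519.903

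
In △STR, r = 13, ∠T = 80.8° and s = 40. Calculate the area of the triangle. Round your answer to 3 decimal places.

256.655

Area = ½·r·s·sin T ≈ 256.66.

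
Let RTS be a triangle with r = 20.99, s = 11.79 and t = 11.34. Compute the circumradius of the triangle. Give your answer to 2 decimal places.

13.76

By the law of cosines, cos R = (t² + s² − r²) / (2·t·s) ≈ -0.64690, so ∠R ≈ 130.31°.
Circumradius = r/(2 sin R) ≈ 13.763.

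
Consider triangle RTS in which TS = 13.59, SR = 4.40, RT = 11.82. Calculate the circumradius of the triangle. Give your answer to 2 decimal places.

7.01

By the law of cosines, cos R = (SR² + RT² − TS²) / (2·SR·RT) ≈ -0.24627, so ∠R ≈ 104.26°.
Circumradius = TS/(2 sin R) ≈ 7.0109.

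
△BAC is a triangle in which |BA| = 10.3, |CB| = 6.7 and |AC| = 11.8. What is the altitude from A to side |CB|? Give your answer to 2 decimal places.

10.26

Semiperimeter s = (11.8 + 6.7 + 10.3)/2 = 14.4.
Heron's formula: area = √(14.4·2.6·7.7·4.1) ≈ 34.38.
The altitude from A has length 2·area/|CB| ≈ 10.263.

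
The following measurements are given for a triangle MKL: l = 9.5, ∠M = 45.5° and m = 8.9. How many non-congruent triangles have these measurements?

l·sin M = 9.5·sin(45.5°) ≈ 6.776.
Since l sin M < m < l (6.776 < 8.9 < 9.5), two triangles exist.

2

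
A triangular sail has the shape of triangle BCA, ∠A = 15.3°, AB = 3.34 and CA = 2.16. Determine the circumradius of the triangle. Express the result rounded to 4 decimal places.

R ≈ 2.6145

By the law of cosines, BC² = CA² + AB² − 2·CA·AB·cos A = 1.9038, so BC ≈ 1.3798.
Area = ½·CA·AB·sin A ≈ 0.95184.
Circumradius = BC/(2 sin A) ≈ 2.6145.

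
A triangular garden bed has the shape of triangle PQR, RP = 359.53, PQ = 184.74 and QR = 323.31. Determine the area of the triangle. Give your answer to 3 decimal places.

29771.612

Semiperimeter s = (323.31 + 359.53 + 184.74)/2 = 433.79.
Heron's formula: area = √(433.79·110.48·74.26·249.05) ≈ 29772.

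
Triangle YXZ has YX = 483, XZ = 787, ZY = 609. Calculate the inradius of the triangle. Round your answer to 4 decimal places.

r ≈ 156.4922

Semiperimeter s = (787 + 609 + 483)/2 = 939.5.
Heron's formula: area = √(939.5·152.5·330.5·456.5) ≈ 1.4702e+05.
Inradius = area/s = 1.4702e+05/939.5 ≈ 156.49.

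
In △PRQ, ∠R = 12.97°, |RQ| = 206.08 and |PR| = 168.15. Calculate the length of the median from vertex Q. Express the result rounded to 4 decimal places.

By the law of cosines, |QP|² = |PR|² + |RQ|² − 2·|PR|·|RQ|·cos R = 3206.8, so |QP| ≈ 56.629.
Median from Q: ½√(2·|RQ|² + 2·|QP|² − |PR|²) ≈ 125.58.

m_Q ≈ 125.5758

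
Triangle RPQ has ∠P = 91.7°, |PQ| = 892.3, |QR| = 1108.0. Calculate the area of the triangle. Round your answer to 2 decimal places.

area ≈ 281361.83

Law of sines: sin R = |PQ|·sin P/|QR| ≈ 0.80497.
Since |QR| ≥ |PQ|, only the acute value applies: ∠R ≈ 53.61°.
Then ∠Q = 180° − ∠P − ∠R ≈ 34.69°.
Law of sines gives |RP| = |QR|·sin Q/sin P ≈ 630.92.
Area = ½·|QR|·|PQ|·sin Q ≈ 2.8136e+05.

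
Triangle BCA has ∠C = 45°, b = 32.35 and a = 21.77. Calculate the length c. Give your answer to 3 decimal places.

By the law of cosines, c² = a² + b² − 2·a·b·cos C = 524.48, so c ≈ 22.902.

22.902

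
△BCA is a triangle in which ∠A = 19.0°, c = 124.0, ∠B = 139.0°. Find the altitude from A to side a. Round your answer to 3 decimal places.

The third angle is ∠C = 180° − ∠A − ∠B = 22.00°.
Law of sines: b = c·sin B/sin C ≈ 217.16.
Law of sines: a = c·sin A/sin C ≈ 107.77.
Area = ½·c·b·sin A ≈ 4383.5.
The altitude from A has length 2·area/a ≈ 81.351.

81.351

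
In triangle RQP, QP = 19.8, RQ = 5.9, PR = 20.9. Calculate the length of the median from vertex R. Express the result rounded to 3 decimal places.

11.739

Median from R: ½√(2·PR² + 2·RQ² − QP²) ≈ 11.739.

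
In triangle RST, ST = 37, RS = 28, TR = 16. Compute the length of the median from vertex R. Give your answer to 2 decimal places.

Median from R: ½√(2·TR² + 2·RS² − ST²) ≈ 13.332.

13.33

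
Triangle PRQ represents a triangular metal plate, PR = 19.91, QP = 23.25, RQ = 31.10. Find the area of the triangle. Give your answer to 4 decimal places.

Semiperimeter s = (31.1 + 23.25 + 19.91)/2 = 37.13.
Heron's formula: area = √(37.13·6.03·13.88·17.22) ≈ 231.33.

area ≈ 231.3303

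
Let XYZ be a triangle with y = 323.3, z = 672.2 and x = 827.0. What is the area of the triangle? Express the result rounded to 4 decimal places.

area ≈ 103876.7365

Semiperimeter s = (827 + 323.3 + 672.2)/2 = 911.25.
Heron's formula: area = √(911.25·84.25·587.95·239.05) ≈ 1.0388e+05.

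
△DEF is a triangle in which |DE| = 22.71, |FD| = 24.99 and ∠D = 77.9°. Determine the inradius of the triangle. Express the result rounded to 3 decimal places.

By the law of cosines, |EF|² = |FD|² + |DE|² − 2·|FD|·|DE|·cos D = 902.32, so |EF| ≈ 30.039.
Area = ½·|FD|·|DE|·sin D ≈ 277.46.
Semiperimeter s = (30.039+24.99+22.71)/2 = 38.869.
Inradius = area/s = 277.46/38.869 ≈ 7.1382.

r ≈ 7.138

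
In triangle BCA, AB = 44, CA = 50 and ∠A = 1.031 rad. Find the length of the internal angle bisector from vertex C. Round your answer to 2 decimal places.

By the law of cosines, BC² = CA² + AB² − 2·CA·AB·cos A = 2174.6, so BC ≈ 46.632.
Law of cosines again: cos C = (BC² + CA² − AB²)/(2·BC·CA) ≈ 0.58727, so ∠C ≈ 0.943 rad.
The bisector from C has length 2·BC·CA·cos(∠C/2)/(BC+CA) ≈ 42.991.

t_C ≈ 42.99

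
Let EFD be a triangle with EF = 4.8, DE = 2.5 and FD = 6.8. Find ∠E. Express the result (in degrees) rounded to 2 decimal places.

By the law of cosines, cos E = (DE² + EF² − FD²) / (2·DE·EF) ≈ -0.70625, so ∠E ≈ 134.93°.

∠E ≈ 134.93°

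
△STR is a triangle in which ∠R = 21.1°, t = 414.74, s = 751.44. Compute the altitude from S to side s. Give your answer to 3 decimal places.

By the law of cosines, r² = s² + t² − 2·s·t·cos R = 1.5516e+05, so r ≈ 393.9.
Area = ½·s·t·sin R ≈ 56097.
The altitude from S has length 2·area/s ≈ 149.31.

h_S ≈ 149.305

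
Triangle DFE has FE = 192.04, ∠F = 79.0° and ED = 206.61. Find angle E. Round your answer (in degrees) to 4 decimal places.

35.1604

Law of sines: sin D = FE·sin F/ED ≈ 0.91240.
Since ED ≥ FE, only the acute value applies: ∠D ≈ 65.84°.
Then ∠E = 180° − ∠F − ∠D ≈ 35.16°.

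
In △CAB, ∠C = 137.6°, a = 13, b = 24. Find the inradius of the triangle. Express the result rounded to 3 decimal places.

By the law of cosines, c² = a² + b² − 2·a·b·cos C = 1205.8, so c ≈ 34.725.
Area = ½·a·b·sin C ≈ 105.19.
Semiperimeter s = (34.725+13+24)/2 = 35.862.
Inradius = area/s = 105.19/35.862 ≈ 2.9332.

r ≈ 2.933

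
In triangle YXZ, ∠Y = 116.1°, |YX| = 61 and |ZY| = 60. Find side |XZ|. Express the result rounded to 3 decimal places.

102.671

By the law of cosines, |XZ|² = |ZY|² + |YX|² − 2·|ZY|·|YX|·cos Y = 10541, so |XZ| ≈ 102.67.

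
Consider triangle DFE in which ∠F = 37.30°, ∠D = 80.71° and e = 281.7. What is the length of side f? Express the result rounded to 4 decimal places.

The third angle is ∠E = 180° − ∠D − ∠F = 61.99°.
Law of sines: f = e·sin F/sin E ≈ 193.36.

193.3555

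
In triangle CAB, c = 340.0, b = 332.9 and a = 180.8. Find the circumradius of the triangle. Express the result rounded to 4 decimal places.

By the law of cosines, cos C = (a² + b² − c²) / (2·a·b) ≈ 0.23186, so ∠C ≈ 76.59°.
Circumradius = c/(2 sin C) ≈ 174.76.

174.7626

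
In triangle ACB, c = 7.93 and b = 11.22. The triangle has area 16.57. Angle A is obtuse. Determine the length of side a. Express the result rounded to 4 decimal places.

18.8127

From area = ½·c·b·sin A, we get sin A = 2·area/(c·b) ≈ 0.37247.
Taking the obtuse solution, ∠A ≈ 2.7599 rad.
Law of cosines then gives a ≈ 18.813.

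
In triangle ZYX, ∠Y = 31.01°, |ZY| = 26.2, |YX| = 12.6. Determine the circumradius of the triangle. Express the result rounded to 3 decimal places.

R ≈ 16.220

By the law of cosines, |XZ|² = |ZY|² + |YX|² − 2·|ZY|·|YX|·cos Y = 279.32, so |XZ| ≈ 16.713.
Area = ½·|ZY|·|YX|·sin Y ≈ 85.037.
Circumradius = |XZ|/(2 sin Y) ≈ 16.22.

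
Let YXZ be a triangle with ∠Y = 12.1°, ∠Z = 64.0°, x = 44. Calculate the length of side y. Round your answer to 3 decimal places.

9.501

The third angle is ∠X = 180° − ∠Z − ∠Y = 103.90°.
Law of sines: y = x·sin Y/sin X ≈ 9.5015.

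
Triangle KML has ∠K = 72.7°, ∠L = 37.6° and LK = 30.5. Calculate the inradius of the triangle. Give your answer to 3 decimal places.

r ≈ 7.099

The third angle is ∠M = 180° − ∠L − ∠K = 69.70°.
Law of sines: ML = LK·sin K/sin M ≈ 31.049.
Law of sines: KM = LK·sin L/sin M ≈ 19.842.
Area = ½·LK·ML·sin L ≈ 288.9.
Semiperimeter s = (31.049+30.5+19.842)/2 = 40.695.
Inradius = area/s = 288.9/40.695 ≈ 7.0991.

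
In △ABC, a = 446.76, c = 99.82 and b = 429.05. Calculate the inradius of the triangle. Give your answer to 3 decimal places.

r ≈ 43.805

Semiperimeter s = (446.76 + 429.05 + 99.82)/2 = 487.81.
Heron's formula: area = √(487.81·41.055·58.765·387.99) ≈ 21369.
Inradius = area/s = 21369/487.81 ≈ 43.805.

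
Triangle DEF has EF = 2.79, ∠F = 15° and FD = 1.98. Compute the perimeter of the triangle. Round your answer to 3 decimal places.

By the law of cosines, DE² = EF² + FD² − 2·EF·FD·cos F = 1.0326, so DE ≈ 1.0162.
Semiperimeter s = (2.79+1.98+1.0162)/2 = 2.8931.
Perimeter = 2.79 + 1.98 + 1.0162 = 5.7862.

5.786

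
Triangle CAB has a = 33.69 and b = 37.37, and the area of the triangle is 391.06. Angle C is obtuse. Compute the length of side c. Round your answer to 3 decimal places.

67.117

From area = ½·a·b·sin C, we get sin C = 2·area/(a·b) ≈ 0.62123.
Taking the obtuse solution, ∠C ≈ 141.59°.
Law of cosines then gives c ≈ 67.117.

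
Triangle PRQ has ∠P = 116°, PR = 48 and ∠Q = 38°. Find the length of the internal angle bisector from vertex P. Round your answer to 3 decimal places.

The third angle is ∠R = 180° − ∠Q − ∠P = 26.00°.
Law of sines: RQ = PR·sin P/sin Q ≈ 70.074.
Law of sines: QP = PR·sin R/sin Q ≈ 34.178.
The bisector from P has length 2·QP·PR·cos(∠P/2)/(QP+PR) ≈ 21.158.

21.158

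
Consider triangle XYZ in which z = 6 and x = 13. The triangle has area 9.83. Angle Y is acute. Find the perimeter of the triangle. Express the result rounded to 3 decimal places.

From area = ½·z·x·sin Y, we get sin Y = 2·area/(z·x) ≈ 0.25205.
Taking the acute solution, ∠Y ≈ 14.60°.
Law of cosines then gives y ≈ 7.351.
Perimeter = 13 + 7.351 + 6 = 26.351.

perimeter ≈ 26.351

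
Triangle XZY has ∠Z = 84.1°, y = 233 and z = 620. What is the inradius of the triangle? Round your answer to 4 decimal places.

95.6116

Law of sines: sin Y = y·sin Z/z ≈ 0.37382.
Since z ≥ y, only the acute value applies: ∠Y ≈ 21.95°.
Then ∠X = 180° − ∠Z − ∠Y ≈ 73.95°.
Law of sines gives x = z·sin X/sin Z ≈ 599.
Area = ½·z·y·sin X ≈ 69414.
Semiperimeter s = (599+620+233)/2 = 726.
Inradius = area/s = 69414/726 ≈ 95.612.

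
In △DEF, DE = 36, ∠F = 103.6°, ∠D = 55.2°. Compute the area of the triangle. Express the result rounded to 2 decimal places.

area ≈ 197.97

The third angle is ∠E = 180° − ∠F − ∠D = 21.20°.
Law of sines: EF = DE·sin D/sin F ≈ 30.414.
Law of sines: FD = DE·sin E/sin F ≈ 13.394.
Area = ½·DE·EF·sin E ≈ 197.97.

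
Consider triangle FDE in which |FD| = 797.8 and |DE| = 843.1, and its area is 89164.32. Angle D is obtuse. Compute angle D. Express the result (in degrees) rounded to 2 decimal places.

From area = ½·|FD|·|DE|·sin D, we get sin D = 2·area/(|FD|·|DE|) ≈ 0.26512.
Taking the obtuse solution, ∠D ≈ 164.63°.

164.63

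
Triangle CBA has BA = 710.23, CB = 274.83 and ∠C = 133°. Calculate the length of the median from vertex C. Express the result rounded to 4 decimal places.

m_C ≈ 183.1917

Law of sines: sin A = CB·sin C/BA ≈ 0.28300.
Since BA ≥ CB, only the acute value applies: ∠A ≈ 16.44°.
Then ∠B = 180° − ∠C − ∠A ≈ 30.56°.
Law of sines gives AC = BA·sin B/sin C ≈ 493.76.
Median from C: ½√(2·AC² + 2·CB² − BA²) ≈ 183.19.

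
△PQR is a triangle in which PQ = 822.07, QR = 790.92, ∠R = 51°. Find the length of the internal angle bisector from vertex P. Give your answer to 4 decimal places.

838.8995

Law of sines: sin P = QR·sin R/PQ ≈ 0.74770.
Since PQ ≥ QR, only the acute value applies: ∠P ≈ 48.39°.
Then ∠Q = 180° − ∠R − ∠P ≈ 80.61°.
Law of sines gives RP = PQ·sin Q/sin R ≈ 1043.6.
The bisector from P has length 2·RP·PQ·cos(∠P/2)/(RP+PQ) ≈ 838.9.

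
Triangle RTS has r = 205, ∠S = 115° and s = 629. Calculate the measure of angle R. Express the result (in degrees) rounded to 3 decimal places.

∠R ≈ 17.180°

Law of sines: sin R = r·sin S/s ≈ 0.29538.
Since s ≥ r, only the acute value applies: ∠R ≈ 17.18°.
Then ∠T = 180° − ∠S − ∠R ≈ 47.82°.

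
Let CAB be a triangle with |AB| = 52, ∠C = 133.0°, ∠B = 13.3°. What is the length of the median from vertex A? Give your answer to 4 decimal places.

m_A ≈ 33.1164

The third angle is ∠A = 180° − ∠B − ∠C = 33.70°.
Law of sines: |BC| = |AB|·sin A/sin C ≈ 39.45.
Law of sines: |CA| = |AB|·sin B/sin C ≈ 16.357.
Median from A: ½√(2·|CA|² + 2·|AB|² − |BC|²) ≈ 33.116.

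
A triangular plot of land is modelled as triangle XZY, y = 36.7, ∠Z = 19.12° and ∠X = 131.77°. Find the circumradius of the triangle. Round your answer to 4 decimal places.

R ≈ 37.7193

The third angle is ∠Y = 180° − ∠X − ∠Z = 29.11°.
Law of sines: x = y·sin X/sin Y ≈ 56.264.
Law of sines: z = y·sin Z/sin Y ≈ 24.71.
Circumradius = y/(2 sin Y) ≈ 37.719.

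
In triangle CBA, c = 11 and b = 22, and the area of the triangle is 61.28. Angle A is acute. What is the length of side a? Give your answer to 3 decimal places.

From area = ½·c·b·sin A, we get sin A = 2·area/(c·b) ≈ 0.50645.
Taking the acute solution, ∠A ≈ 30.43°.
Law of cosines then gives a ≈ 13.699.

13.699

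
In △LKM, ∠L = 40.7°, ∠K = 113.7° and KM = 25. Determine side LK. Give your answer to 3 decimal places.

The third angle is ∠M = 180° − ∠L − ∠K = 25.60°.
Law of sines: LK = KM·sin M/sin L ≈ 16.565.

16.565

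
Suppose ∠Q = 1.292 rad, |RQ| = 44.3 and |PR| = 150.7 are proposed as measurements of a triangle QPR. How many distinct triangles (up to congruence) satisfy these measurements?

1

|RQ|·sin Q = 44.3·sin(1.292 rad) ≈ 42.59.
Since |PR| ≥ |RQ|, exactly one triangle exists.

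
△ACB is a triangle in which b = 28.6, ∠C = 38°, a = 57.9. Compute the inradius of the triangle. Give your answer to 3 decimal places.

8.091

By the law of cosines, c² = b² + a² − 2·b·a·cos C = 1560.6, so c ≈ 39.504.
Area = ½·b·a·sin C ≈ 509.75.
Semiperimeter s = (57.9+39.504+28.6)/2 = 63.002.
Inradius = area/s = 509.75/63.002 ≈ 8.091.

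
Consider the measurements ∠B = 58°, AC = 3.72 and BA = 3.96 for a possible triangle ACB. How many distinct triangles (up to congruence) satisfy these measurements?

BA·sin B = 3.96·sin(58°) ≈ 3.358.
Since BA sin B < AC < BA (3.358 < 3.72 < 3.96), two triangles exist.

2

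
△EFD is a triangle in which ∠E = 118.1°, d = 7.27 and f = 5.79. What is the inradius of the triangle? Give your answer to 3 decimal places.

1.529

By the law of cosines, e² = f² + d² − 2·f·d·cos E = 126.03, so e ≈ 11.226.
Area = ½·f·d·sin E ≈ 18.566.
Semiperimeter s = (11.226+5.79+7.27)/2 = 12.143.
Inradius = area/s = 18.566/12.143 ≈ 1.5289.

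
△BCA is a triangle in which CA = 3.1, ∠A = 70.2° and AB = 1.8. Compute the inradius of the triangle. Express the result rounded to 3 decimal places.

r ≈ 0.664

By the law of cosines, BC² = CA² + AB² − 2·CA·AB·cos A = 9.0697, so BC ≈ 3.0116.
Area = ½·CA·AB·sin A ≈ 2.6251.
Semiperimeter s = (3.1+1.8+3.0116)/2 = 3.9558.
Inradius = area/s = 2.6251/3.9558 ≈ 0.6636.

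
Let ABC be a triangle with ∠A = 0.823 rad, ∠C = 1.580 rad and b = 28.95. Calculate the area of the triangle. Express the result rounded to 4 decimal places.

456.3413

The third angle is ∠B = π − ∠C − ∠A = 0.739 rad.
Law of sines: a = b·sin A/sin B ≈ 31.528.
Law of sines: c = b·sin C/sin B ≈ 42.999.
Area = ½·b·a·sin C ≈ 456.34.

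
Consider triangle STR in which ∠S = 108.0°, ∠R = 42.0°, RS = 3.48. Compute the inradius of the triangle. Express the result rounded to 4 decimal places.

The third angle is ∠T = 180° − ∠R − ∠S = 30.00°.
Law of sines: TR = RS·sin S/sin T ≈ 6.6194.
Law of sines: ST = RS·sin R/sin T ≈ 4.6571.
Area = ½·RS·TR·sin R ≈ 7.7068.
Semiperimeter s = (6.6194+3.48+4.6571)/2 = 7.3783.
Inradius = area/s = 7.7068/7.3783 ≈ 1.0445.

1.0445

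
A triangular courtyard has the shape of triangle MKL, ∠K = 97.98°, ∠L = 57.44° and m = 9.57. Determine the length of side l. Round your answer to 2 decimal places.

The third angle is ∠M = 180° − ∠K − ∠L = 24.58°.
Law of sines: l = m·sin L/sin M ≈ 19.391.

19.39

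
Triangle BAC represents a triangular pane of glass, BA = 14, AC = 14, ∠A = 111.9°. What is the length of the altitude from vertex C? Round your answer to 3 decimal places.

By the law of cosines, CB² = BA² + AC² − 2·BA·AC·cos A = 538.21, so CB ≈ 23.199.
Area = ½·BA·AC·sin A ≈ 90.928.
The altitude from C has length 2·area/BA ≈ 12.99.

h_C ≈ 12.990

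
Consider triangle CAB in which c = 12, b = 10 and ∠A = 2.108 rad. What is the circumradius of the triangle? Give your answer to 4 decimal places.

By the law of cosines, a² = b² + c² − 2·b·c·cos A = 366.82, so a ≈ 19.152.
Area = ½·b·c·sin A ≈ 51.549.
Circumradius = a/(2 sin A) ≈ 11.146.

11.1463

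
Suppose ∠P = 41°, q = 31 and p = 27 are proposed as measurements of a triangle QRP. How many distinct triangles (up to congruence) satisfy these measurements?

q·sin P = 31·sin(41°) ≈ 20.34.
Since q sin P < p < q (20.34 < 27 < 31), two triangles exist.

2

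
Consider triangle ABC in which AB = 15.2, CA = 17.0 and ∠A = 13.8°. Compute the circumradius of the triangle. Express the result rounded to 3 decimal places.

R ≈ 8.932

By the law of cosines, BC² = CA² + AB² − 2·CA·AB·cos A = 18.158, so BC ≈ 4.2612.
Area = ½·CA·AB·sin A ≈ 30.819.
Circumradius = BC/(2 sin A) ≈ 8.9321.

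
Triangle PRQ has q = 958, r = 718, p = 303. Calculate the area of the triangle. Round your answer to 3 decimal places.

76219.898

Semiperimeter s = (303 + 718 + 958)/2 = 989.5.
Heron's formula: area = √(989.5·686.5·271.5·31.5) ≈ 76220.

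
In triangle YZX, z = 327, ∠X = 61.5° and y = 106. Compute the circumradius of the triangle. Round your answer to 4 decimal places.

By the law of cosines, x² = y² + z² − 2·y·z·cos X = 85086, so x ≈ 291.7.
Area = ½·y·z·sin X ≈ 15231.
Circumradius = x/(2 sin X) ≈ 165.96.

R ≈ 165.9593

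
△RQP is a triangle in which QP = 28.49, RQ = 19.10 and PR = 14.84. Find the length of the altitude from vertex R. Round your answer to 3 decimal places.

Semiperimeter s = (28.49 + 14.84 + 19.1)/2 = 31.215.
Heron's formula: area = √(31.215·2.725·16.375·12.115) ≈ 129.9.
The altitude from R has length 2·area/QP ≈ 9.1192.

h_R ≈ 9.119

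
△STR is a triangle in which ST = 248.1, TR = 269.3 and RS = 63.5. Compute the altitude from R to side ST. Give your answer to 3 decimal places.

Semiperimeter s = (269.3 + 63.5 + 248.1)/2 = 290.45.
Heron's formula: area = √(290.45·21.15·226.95·42.35) ≈ 7683.9.
The altitude from R has length 2·area/ST ≈ 61.942.

61.942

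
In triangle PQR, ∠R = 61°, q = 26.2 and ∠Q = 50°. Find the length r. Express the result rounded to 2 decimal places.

The third angle is ∠P = 180° − ∠Q − ∠R = 69.00°.
Law of sines: r = q·sin R/sin Q ≈ 29.913.

29.91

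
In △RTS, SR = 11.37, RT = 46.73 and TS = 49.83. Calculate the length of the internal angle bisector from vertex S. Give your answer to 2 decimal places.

15.37

By the law of cosines, cos S = (TS² + SR² − RT²) / (2·TS·SR) ≈ 0.37825, so ∠S ≈ 67.77°.
The bisector from S has length 2·TS·SR·cos(∠S/2)/(TS+SR) ≈ 15.37.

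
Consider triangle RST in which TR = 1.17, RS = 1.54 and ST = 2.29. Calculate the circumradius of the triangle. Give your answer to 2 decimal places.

1.26

By the law of cosines, cos R = (TR² + RS² − ST²) / (2·TR·RS) ≈ -0.41725, so ∠R ≈ 2.001 rad.
Circumradius = ST/(2 sin R) ≈ 1.2599.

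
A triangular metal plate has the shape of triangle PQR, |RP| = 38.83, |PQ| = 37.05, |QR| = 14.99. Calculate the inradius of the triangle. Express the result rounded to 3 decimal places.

r ≈ 6.092

Semiperimeter s = (14.99 + 38.83 + 37.05)/2 = 45.435.
Heron's formula: area = √(45.435·30.445·6.605·8.385) ≈ 276.78.
Inradius = area/s = 276.78/45.435 ≈ 6.0919.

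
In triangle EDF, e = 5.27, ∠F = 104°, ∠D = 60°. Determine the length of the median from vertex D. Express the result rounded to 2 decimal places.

The third angle is ∠E = 180° − ∠D − ∠F = 16.00°.
Law of sines: d = e·sin D/sin E ≈ 16.558.
Law of sines: f = e·sin F/sin E ≈ 18.551.
Median from D: ½√(2·f² + 2·e² − d²) ≈ 10.836.

m_D ≈ 10.84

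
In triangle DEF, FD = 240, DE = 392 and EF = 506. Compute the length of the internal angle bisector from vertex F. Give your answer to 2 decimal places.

296.49

By the law of cosines, cos F = (EF² + FD² − DE²) / (2·EF·FD) ≈ 0.65865, so ∠F ≈ 48.80°.
The bisector from F has length 2·EF·FD·cos(∠F/2)/(EF+FD) ≈ 296.49.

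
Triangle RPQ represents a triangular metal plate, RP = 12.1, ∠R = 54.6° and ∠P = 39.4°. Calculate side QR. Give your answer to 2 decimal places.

The third angle is ∠Q = 180° − ∠R − ∠P = 86.00°.
Law of sines: QR = RP·sin P/sin Q ≈ 7.699.

7.70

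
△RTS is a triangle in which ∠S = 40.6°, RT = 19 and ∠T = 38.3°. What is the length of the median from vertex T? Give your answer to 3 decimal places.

The third angle is ∠R = 180° − ∠T − ∠S = 101.10°.
Law of sines: TS = RT·sin R/sin S ≈ 28.65.
Law of sines: SR = RT·sin T/sin S ≈ 18.095.
Median from T: ½√(2·RT² + 2·TS² − SR²) ≈ 22.562.

m_T ≈ 22.562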